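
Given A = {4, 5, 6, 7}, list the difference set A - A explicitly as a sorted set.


A - A = {a - a' : a, a' ∈ A}.
Compute a - a' for each ordered pair (a, a'):
a = 4: 4-4=0, 4-5=-1, 4-6=-2, 4-7=-3
a = 5: 5-4=1, 5-5=0, 5-6=-1, 5-7=-2
a = 6: 6-4=2, 6-5=1, 6-6=0, 6-7=-1
a = 7: 7-4=3, 7-5=2, 7-6=1, 7-7=0
Collecting distinct values (and noting 0 appears from a-a):
A - A = {-3, -2, -1, 0, 1, 2, 3}
|A - A| = 7

A - A = {-3, -2, -1, 0, 1, 2, 3}


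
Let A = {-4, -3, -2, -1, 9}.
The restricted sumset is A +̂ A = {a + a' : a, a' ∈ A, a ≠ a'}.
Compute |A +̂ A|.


Restricted sumset: A +̂ A = {a + a' : a ∈ A, a' ∈ A, a ≠ a'}.
Equivalently, take A + A and drop any sum 2a that is achievable ONLY as a + a for a ∈ A (i.e. sums representable only with equal summands).
Enumerate pairs (a, a') with a < a' (symmetric, so each unordered pair gives one sum; this covers all a ≠ a'):
  -4 + -3 = -7
  -4 + -2 = -6
  -4 + -1 = -5
  -4 + 9 = 5
  -3 + -2 = -5
  -3 + -1 = -4
  -3 + 9 = 6
  -2 + -1 = -3
  -2 + 9 = 7
  -1 + 9 = 8
Collected distinct sums: {-7, -6, -5, -4, -3, 5, 6, 7, 8}
|A +̂ A| = 9
(Reference bound: |A +̂ A| ≥ 2|A| - 3 for |A| ≥ 2, with |A| = 5 giving ≥ 7.)

|A +̂ A| = 9


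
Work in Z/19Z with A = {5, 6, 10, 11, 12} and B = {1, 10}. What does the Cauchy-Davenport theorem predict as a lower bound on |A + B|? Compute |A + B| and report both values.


Cauchy-Davenport: |A + B| ≥ min(p, |A| + |B| - 1) for A, B nonempty in Z/pZ.
|A| = 5, |B| = 2, p = 19.
CD lower bound = min(19, 5 + 2 - 1) = min(19, 6) = 6.
Compute A + B mod 19 directly:
a = 5: 5+1=6, 5+10=15
a = 6: 6+1=7, 6+10=16
a = 10: 10+1=11, 10+10=1
a = 11: 11+1=12, 11+10=2
a = 12: 12+1=13, 12+10=3
A + B = {1, 2, 3, 6, 7, 11, 12, 13, 15, 16}, so |A + B| = 10.
Verify: 10 ≥ 6? Yes ✓.

CD lower bound = 6, actual |A + B| = 10.


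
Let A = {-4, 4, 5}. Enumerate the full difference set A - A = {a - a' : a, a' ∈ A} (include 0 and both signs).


A - A = {a - a' : a, a' ∈ A}.
Compute a - a' for each ordered pair (a, a'):
a = -4: -4--4=0, -4-4=-8, -4-5=-9
a = 4: 4--4=8, 4-4=0, 4-5=-1
a = 5: 5--4=9, 5-4=1, 5-5=0
Collecting distinct values (and noting 0 appears from a-a):
A - A = {-9, -8, -1, 0, 1, 8, 9}
|A - A| = 7

A - A = {-9, -8, -1, 0, 1, 8, 9}


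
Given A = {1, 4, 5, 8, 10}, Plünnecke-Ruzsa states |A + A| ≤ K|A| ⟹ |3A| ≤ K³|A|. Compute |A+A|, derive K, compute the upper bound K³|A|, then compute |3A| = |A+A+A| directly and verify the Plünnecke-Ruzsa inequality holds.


|A| = 5.
Step 1: Compute A + A by enumerating all 25 pairs.
A + A = {2, 5, 6, 8, 9, 10, 11, 12, 13, 14, 15, 16, 18, 20}, so |A + A| = 14.
Step 2: Doubling constant K = |A + A|/|A| = 14/5 = 14/5 ≈ 2.8000.
Step 3: Plünnecke-Ruzsa gives |3A| ≤ K³·|A| = (2.8000)³ · 5 ≈ 109.7600.
Step 4: Compute 3A = A + A + A directly by enumerating all triples (a,b,c) ∈ A³; |3A| = 23.
Step 5: Check 23 ≤ 109.7600? Yes ✓.

K = 14/5, Plünnecke-Ruzsa bound K³|A| ≈ 109.7600, |3A| = 23, inequality holds.


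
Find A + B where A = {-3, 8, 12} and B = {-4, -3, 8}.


A + B = {a + b : a ∈ A, b ∈ B}.
Enumerate all |A|·|B| = 3·3 = 9 pairs (a, b) and collect distinct sums.
a = -3: -3+-4=-7, -3+-3=-6, -3+8=5
a = 8: 8+-4=4, 8+-3=5, 8+8=16
a = 12: 12+-4=8, 12+-3=9, 12+8=20
Collecting distinct sums: A + B = {-7, -6, 4, 5, 8, 9, 16, 20}
|A + B| = 8

A + B = {-7, -6, 4, 5, 8, 9, 16, 20}


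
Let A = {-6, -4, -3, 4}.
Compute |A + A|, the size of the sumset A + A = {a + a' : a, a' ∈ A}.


A + A = {a + a' : a, a' ∈ A}; |A| = 4.
General bounds: 2|A| - 1 ≤ |A + A| ≤ |A|(|A|+1)/2, i.e. 7 ≤ |A + A| ≤ 10.
Lower bound 2|A|-1 is attained iff A is an arithmetic progression.
Enumerate sums a + a' for a ≤ a' (symmetric, so this suffices):
a = -6: -6+-6=-12, -6+-4=-10, -6+-3=-9, -6+4=-2
a = -4: -4+-4=-8, -4+-3=-7, -4+4=0
a = -3: -3+-3=-6, -3+4=1
a = 4: 4+4=8
Distinct sums: {-12, -10, -9, -8, -7, -6, -2, 0, 1, 8}
|A + A| = 10

|A + A| = 10


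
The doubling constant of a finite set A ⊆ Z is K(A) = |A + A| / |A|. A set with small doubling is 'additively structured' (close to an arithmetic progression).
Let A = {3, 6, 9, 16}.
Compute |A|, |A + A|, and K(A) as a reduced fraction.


|A| = 4.
Compute A + A by enumerating all 16 pairs.
A + A = {6, 9, 12, 15, 18, 19, 22, 25, 32}, so |A + A| = 9.
K = |A + A| / |A| = 9/4 (already in lowest terms) ≈ 2.2500.
Reference: AP of size 4 gives K = 7/4 ≈ 1.7500; a fully generic set of size 4 gives K ≈ 2.5000.

|A| = 4, |A + A| = 9, K = 9/4.


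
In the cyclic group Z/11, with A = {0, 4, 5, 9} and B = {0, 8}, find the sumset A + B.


Work in Z/11Z: reduce every sum a + b modulo 11.
Enumerate all 8 pairs:
a = 0: 0+0=0, 0+8=8
a = 4: 4+0=4, 4+8=1
a = 5: 5+0=5, 5+8=2
a = 9: 9+0=9, 9+8=6
Distinct residues collected: {0, 1, 2, 4, 5, 6, 8, 9}
|A + B| = 8 (out of 11 total residues).

A + B = {0, 1, 2, 4, 5, 6, 8, 9}


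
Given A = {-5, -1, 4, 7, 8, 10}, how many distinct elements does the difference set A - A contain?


A - A = {a - a' : a, a' ∈ A}; |A| = 6.
Bounds: 2|A|-1 ≤ |A - A| ≤ |A|² - |A| + 1, i.e. 11 ≤ |A - A| ≤ 31.
Note: 0 ∈ A - A always (from a - a). The set is symmetric: if d ∈ A - A then -d ∈ A - A.
Enumerate nonzero differences d = a - a' with a > a' (then include -d):
Positive differences: {1, 2, 3, 4, 5, 6, 8, 9, 11, 12, 13, 15}
Full difference set: {0} ∪ (positive diffs) ∪ (negative diffs).
|A - A| = 1 + 2·12 = 25 (matches direct enumeration: 25).

|A - A| = 25


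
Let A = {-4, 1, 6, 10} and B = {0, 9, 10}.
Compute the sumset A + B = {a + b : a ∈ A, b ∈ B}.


A + B = {a + b : a ∈ A, b ∈ B}.
Enumerate all |A|·|B| = 4·3 = 12 pairs (a, b) and collect distinct sums.
a = -4: -4+0=-4, -4+9=5, -4+10=6
a = 1: 1+0=1, 1+9=10, 1+10=11
a = 6: 6+0=6, 6+9=15, 6+10=16
a = 10: 10+0=10, 10+9=19, 10+10=20
Collecting distinct sums: A + B = {-4, 1, 5, 6, 10, 11, 15, 16, 19, 20}
|A + B| = 10

A + B = {-4, 1, 5, 6, 10, 11, 15, 16, 19, 20}


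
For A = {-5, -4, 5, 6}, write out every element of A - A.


A - A = {a - a' : a, a' ∈ A}.
Compute a - a' for each ordered pair (a, a'):
a = -5: -5--5=0, -5--4=-1, -5-5=-10, -5-6=-11
a = -4: -4--5=1, -4--4=0, -4-5=-9, -4-6=-10
a = 5: 5--5=10, 5--4=9, 5-5=0, 5-6=-1
a = 6: 6--5=11, 6--4=10, 6-5=1, 6-6=0
Collecting distinct values (and noting 0 appears from a-a):
A - A = {-11, -10, -9, -1, 0, 1, 9, 10, 11}
|A - A| = 9

A - A = {-11, -10, -9, -1, 0, 1, 9, 10, 11}


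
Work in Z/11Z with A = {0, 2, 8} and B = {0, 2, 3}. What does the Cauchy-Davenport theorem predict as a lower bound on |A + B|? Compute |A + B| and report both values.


Cauchy-Davenport: |A + B| ≥ min(p, |A| + |B| - 1) for A, B nonempty in Z/pZ.
|A| = 3, |B| = 3, p = 11.
CD lower bound = min(11, 3 + 3 - 1) = min(11, 5) = 5.
Compute A + B mod 11 directly:
a = 0: 0+0=0, 0+2=2, 0+3=3
a = 2: 2+0=2, 2+2=4, 2+3=5
a = 8: 8+0=8, 8+2=10, 8+3=0
A + B = {0, 2, 3, 4, 5, 8, 10}, so |A + B| = 7.
Verify: 7 ≥ 5? Yes ✓.

CD lower bound = 5, actual |A + B| = 7.


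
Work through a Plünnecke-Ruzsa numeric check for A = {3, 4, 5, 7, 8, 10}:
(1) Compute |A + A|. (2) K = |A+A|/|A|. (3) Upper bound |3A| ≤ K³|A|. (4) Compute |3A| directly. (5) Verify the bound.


|A| = 6.
Step 1: Compute A + A by enumerating all 36 pairs.
A + A = {6, 7, 8, 9, 10, 11, 12, 13, 14, 15, 16, 17, 18, 20}, so |A + A| = 14.
Step 2: Doubling constant K = |A + A|/|A| = 14/6 = 14/6 ≈ 2.3333.
Step 3: Plünnecke-Ruzsa gives |3A| ≤ K³·|A| = (2.3333)³ · 6 ≈ 76.2222.
Step 4: Compute 3A = A + A + A directly by enumerating all triples (a,b,c) ∈ A³; |3A| = 21.
Step 5: Check 21 ≤ 76.2222? Yes ✓.

K = 14/6, Plünnecke-Ruzsa bound K³|A| ≈ 76.2222, |3A| = 21, inequality holds.


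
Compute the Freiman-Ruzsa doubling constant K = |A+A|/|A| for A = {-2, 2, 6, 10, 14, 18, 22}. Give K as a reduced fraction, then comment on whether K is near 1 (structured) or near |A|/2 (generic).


|A| = 7.
Compute A + A by enumerating all 49 pairs.
A + A = {-4, 0, 4, 8, 12, 16, 20, 24, 28, 32, 36, 40, 44}, so |A + A| = 13.
K = |A + A| / |A| = 13/7 (already in lowest terms) ≈ 1.8571.
Reference: AP of size 7 gives K = 13/7 ≈ 1.8571; a fully generic set of size 7 gives K ≈ 4.0000.

|A| = 7, |A + A| = 13, K = 13/7.


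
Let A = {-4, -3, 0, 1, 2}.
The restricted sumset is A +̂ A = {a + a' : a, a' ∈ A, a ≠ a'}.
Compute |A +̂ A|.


Restricted sumset: A +̂ A = {a + a' : a ∈ A, a' ∈ A, a ≠ a'}.
Equivalently, take A + A and drop any sum 2a that is achievable ONLY as a + a for a ∈ A (i.e. sums representable only with equal summands).
Enumerate pairs (a, a') with a < a' (symmetric, so each unordered pair gives one sum; this covers all a ≠ a'):
  -4 + -3 = -7
  -4 + 0 = -4
  -4 + 1 = -3
  -4 + 2 = -2
  -3 + 0 = -3
  -3 + 1 = -2
  -3 + 2 = -1
  0 + 1 = 1
  0 + 2 = 2
  1 + 2 = 3
Collected distinct sums: {-7, -4, -3, -2, -1, 1, 2, 3}
|A +̂ A| = 8
(Reference bound: |A +̂ A| ≥ 2|A| - 3 for |A| ≥ 2, with |A| = 5 giving ≥ 7.)

|A +̂ A| = 8


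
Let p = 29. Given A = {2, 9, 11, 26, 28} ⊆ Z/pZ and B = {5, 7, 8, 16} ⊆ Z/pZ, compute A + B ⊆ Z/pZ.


Work in Z/29Z: reduce every sum a + b modulo 29.
Enumerate all 20 pairs:
a = 2: 2+5=7, 2+7=9, 2+8=10, 2+16=18
a = 9: 9+5=14, 9+7=16, 9+8=17, 9+16=25
a = 11: 11+5=16, 11+7=18, 11+8=19, 11+16=27
a = 26: 26+5=2, 26+7=4, 26+8=5, 26+16=13
a = 28: 28+5=4, 28+7=6, 28+8=7, 28+16=15
Distinct residues collected: {2, 4, 5, 6, 7, 9, 10, 13, 14, 15, 16, 17, 18, 19, 25, 27}
|A + B| = 16 (out of 29 total residues).

A + B = {2, 4, 5, 6, 7, 9, 10, 13, 14, 15, 16, 17, 18, 19, 25, 27}


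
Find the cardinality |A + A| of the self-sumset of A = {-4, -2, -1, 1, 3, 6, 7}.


A + A = {a + a' : a, a' ∈ A}; |A| = 7.
General bounds: 2|A| - 1 ≤ |A + A| ≤ |A|(|A|+1)/2, i.e. 13 ≤ |A + A| ≤ 28.
Lower bound 2|A|-1 is attained iff A is an arithmetic progression.
Enumerate sums a + a' for a ≤ a' (symmetric, so this suffices):
a = -4: -4+-4=-8, -4+-2=-6, -4+-1=-5, -4+1=-3, -4+3=-1, -4+6=2, -4+7=3
a = -2: -2+-2=-4, -2+-1=-3, -2+1=-1, -2+3=1, -2+6=4, -2+7=5
a = -1: -1+-1=-2, -1+1=0, -1+3=2, -1+6=5, -1+7=6
a = 1: 1+1=2, 1+3=4, 1+6=7, 1+7=8
a = 3: 3+3=6, 3+6=9, 3+7=10
a = 6: 6+6=12, 6+7=13
a = 7: 7+7=14
Distinct sums: {-8, -6, -5, -4, -3, -2, -1, 0, 1, 2, 3, 4, 5, 6, 7, 8, 9, 10, 12, 13, 14}
|A + A| = 21

|A + A| = 21


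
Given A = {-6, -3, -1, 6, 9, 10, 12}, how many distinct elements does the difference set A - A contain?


A - A = {a - a' : a, a' ∈ A}; |A| = 7.
Bounds: 2|A|-1 ≤ |A - A| ≤ |A|² - |A| + 1, i.e. 13 ≤ |A - A| ≤ 43.
Note: 0 ∈ A - A always (from a - a). The set is symmetric: if d ∈ A - A then -d ∈ A - A.
Enumerate nonzero differences d = a - a' with a > a' (then include -d):
Positive differences: {1, 2, 3, 4, 5, 6, 7, 9, 10, 11, 12, 13, 15, 16, 18}
Full difference set: {0} ∪ (positive diffs) ∪ (negative diffs).
|A - A| = 1 + 2·15 = 31 (matches direct enumeration: 31).

|A - A| = 31


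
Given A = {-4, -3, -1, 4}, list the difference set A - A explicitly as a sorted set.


A - A = {a - a' : a, a' ∈ A}.
Compute a - a' for each ordered pair (a, a'):
a = -4: -4--4=0, -4--3=-1, -4--1=-3, -4-4=-8
a = -3: -3--4=1, -3--3=0, -3--1=-2, -3-4=-7
a = -1: -1--4=3, -1--3=2, -1--1=0, -1-4=-5
a = 4: 4--4=8, 4--3=7, 4--1=5, 4-4=0
Collecting distinct values (and noting 0 appears from a-a):
A - A = {-8, -7, -5, -3, -2, -1, 0, 1, 2, 3, 5, 7, 8}
|A - A| = 13

A - A = {-8, -7, -5, -3, -2, -1, 0, 1, 2, 3, 5, 7, 8}


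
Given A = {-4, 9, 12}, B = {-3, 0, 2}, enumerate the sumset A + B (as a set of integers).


A + B = {a + b : a ∈ A, b ∈ B}.
Enumerate all |A|·|B| = 3·3 = 9 pairs (a, b) and collect distinct sums.
a = -4: -4+-3=-7, -4+0=-4, -4+2=-2
a = 9: 9+-3=6, 9+0=9, 9+2=11
a = 12: 12+-3=9, 12+0=12, 12+2=14
Collecting distinct sums: A + B = {-7, -4, -2, 6, 9, 11, 12, 14}
|A + B| = 8

A + B = {-7, -4, -2, 6, 9, 11, 12, 14}


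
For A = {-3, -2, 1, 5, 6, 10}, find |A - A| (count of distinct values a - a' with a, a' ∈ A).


A - A = {a - a' : a, a' ∈ A}; |A| = 6.
Bounds: 2|A|-1 ≤ |A - A| ≤ |A|² - |A| + 1, i.e. 11 ≤ |A - A| ≤ 31.
Note: 0 ∈ A - A always (from a - a). The set is symmetric: if d ∈ A - A then -d ∈ A - A.
Enumerate nonzero differences d = a - a' with a > a' (then include -d):
Positive differences: {1, 3, 4, 5, 7, 8, 9, 12, 13}
Full difference set: {0} ∪ (positive diffs) ∪ (negative diffs).
|A - A| = 1 + 2·9 = 19 (matches direct enumeration: 19).

|A - A| = 19


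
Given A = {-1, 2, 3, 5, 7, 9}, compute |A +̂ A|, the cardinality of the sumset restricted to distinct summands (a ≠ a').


Restricted sumset: A +̂ A = {a + a' : a ∈ A, a' ∈ A, a ≠ a'}.
Equivalently, take A + A and drop any sum 2a that is achievable ONLY as a + a for a ∈ A (i.e. sums representable only with equal summands).
Enumerate pairs (a, a') with a < a' (symmetric, so each unordered pair gives one sum; this covers all a ≠ a'):
  -1 + 2 = 1
  -1 + 3 = 2
  -1 + 5 = 4
  -1 + 7 = 6
  -1 + 9 = 8
  2 + 3 = 5
  2 + 5 = 7
  2 + 7 = 9
  2 + 9 = 11
  3 + 5 = 8
  3 + 7 = 10
  3 + 9 = 12
  5 + 7 = 12
  5 + 9 = 14
  7 + 9 = 16
Collected distinct sums: {1, 2, 4, 5, 6, 7, 8, 9, 10, 11, 12, 14, 16}
|A +̂ A| = 13
(Reference bound: |A +̂ A| ≥ 2|A| - 3 for |A| ≥ 2, with |A| = 6 giving ≥ 9.)

|A +̂ A| = 13


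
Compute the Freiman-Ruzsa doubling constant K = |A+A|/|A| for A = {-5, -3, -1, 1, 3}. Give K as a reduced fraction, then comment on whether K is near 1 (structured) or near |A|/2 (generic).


|A| = 5.
Compute A + A by enumerating all 25 pairs.
A + A = {-10, -8, -6, -4, -2, 0, 2, 4, 6}, so |A + A| = 9.
K = |A + A| / |A| = 9/5 (already in lowest terms) ≈ 1.8000.
Reference: AP of size 5 gives K = 9/5 ≈ 1.8000; a fully generic set of size 5 gives K ≈ 3.0000.

|A| = 5, |A + A| = 9, K = 9/5.


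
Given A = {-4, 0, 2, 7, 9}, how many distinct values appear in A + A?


A + A = {a + a' : a, a' ∈ A}; |A| = 5.
General bounds: 2|A| - 1 ≤ |A + A| ≤ |A|(|A|+1)/2, i.e. 9 ≤ |A + A| ≤ 15.
Lower bound 2|A|-1 is attained iff A is an arithmetic progression.
Enumerate sums a + a' for a ≤ a' (symmetric, so this suffices):
a = -4: -4+-4=-8, -4+0=-4, -4+2=-2, -4+7=3, -4+9=5
a = 0: 0+0=0, 0+2=2, 0+7=7, 0+9=9
a = 2: 2+2=4, 2+7=9, 2+9=11
a = 7: 7+7=14, 7+9=16
a = 9: 9+9=18
Distinct sums: {-8, -4, -2, 0, 2, 3, 4, 5, 7, 9, 11, 14, 16, 18}
|A + A| = 14

|A + A| = 14


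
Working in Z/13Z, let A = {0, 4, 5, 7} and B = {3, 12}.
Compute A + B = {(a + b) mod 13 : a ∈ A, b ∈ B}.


Work in Z/13Z: reduce every sum a + b modulo 13.
Enumerate all 8 pairs:
a = 0: 0+3=3, 0+12=12
a = 4: 4+3=7, 4+12=3
a = 5: 5+3=8, 5+12=4
a = 7: 7+3=10, 7+12=6
Distinct residues collected: {3, 4, 6, 7, 8, 10, 12}
|A + B| = 7 (out of 13 total residues).

A + B = {3, 4, 6, 7, 8, 10, 12}


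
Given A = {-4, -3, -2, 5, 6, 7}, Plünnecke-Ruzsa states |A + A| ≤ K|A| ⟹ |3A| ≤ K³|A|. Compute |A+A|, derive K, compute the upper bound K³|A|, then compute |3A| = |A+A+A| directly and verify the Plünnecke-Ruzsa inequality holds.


|A| = 6.
Step 1: Compute A + A by enumerating all 36 pairs.
A + A = {-8, -7, -6, -5, -4, 1, 2, 3, 4, 5, 10, 11, 12, 13, 14}, so |A + A| = 15.
Step 2: Doubling constant K = |A + A|/|A| = 15/6 = 15/6 ≈ 2.5000.
Step 3: Plünnecke-Ruzsa gives |3A| ≤ K³·|A| = (2.5000)³ · 6 ≈ 93.7500.
Step 4: Compute 3A = A + A + A directly by enumerating all triples (a,b,c) ∈ A³; |3A| = 28.
Step 5: Check 28 ≤ 93.7500? Yes ✓.

K = 15/6, Plünnecke-Ruzsa bound K³|A| ≈ 93.7500, |3A| = 28, inequality holds.


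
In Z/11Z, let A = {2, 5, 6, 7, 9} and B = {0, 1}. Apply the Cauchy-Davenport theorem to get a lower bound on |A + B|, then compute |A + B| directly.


Cauchy-Davenport: |A + B| ≥ min(p, |A| + |B| - 1) for A, B nonempty in Z/pZ.
|A| = 5, |B| = 2, p = 11.
CD lower bound = min(11, 5 + 2 - 1) = min(11, 6) = 6.
Compute A + B mod 11 directly:
a = 2: 2+0=2, 2+1=3
a = 5: 5+0=5, 5+1=6
a = 6: 6+0=6, 6+1=7
a = 7: 7+0=7, 7+1=8
a = 9: 9+0=9, 9+1=10
A + B = {2, 3, 5, 6, 7, 8, 9, 10}, so |A + B| = 8.
Verify: 8 ≥ 6? Yes ✓.

CD lower bound = 6, actual |A + B| = 8.


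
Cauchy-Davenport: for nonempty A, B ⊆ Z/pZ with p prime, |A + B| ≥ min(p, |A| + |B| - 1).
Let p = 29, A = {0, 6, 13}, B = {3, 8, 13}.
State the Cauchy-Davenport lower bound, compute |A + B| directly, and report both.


Cauchy-Davenport: |A + B| ≥ min(p, |A| + |B| - 1) for A, B nonempty in Z/pZ.
|A| = 3, |B| = 3, p = 29.
CD lower bound = min(29, 3 + 3 - 1) = min(29, 5) = 5.
Compute A + B mod 29 directly:
a = 0: 0+3=3, 0+8=8, 0+13=13
a = 6: 6+3=9, 6+8=14, 6+13=19
a = 13: 13+3=16, 13+8=21, 13+13=26
A + B = {3, 8, 9, 13, 14, 16, 19, 21, 26}, so |A + B| = 9.
Verify: 9 ≥ 5? Yes ✓.

CD lower bound = 5, actual |A + B| = 9.


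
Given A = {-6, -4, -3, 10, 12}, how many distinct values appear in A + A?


A + A = {a + a' : a, a' ∈ A}; |A| = 5.
General bounds: 2|A| - 1 ≤ |A + A| ≤ |A|(|A|+1)/2, i.e. 9 ≤ |A + A| ≤ 15.
Lower bound 2|A|-1 is attained iff A is an arithmetic progression.
Enumerate sums a + a' for a ≤ a' (symmetric, so this suffices):
a = -6: -6+-6=-12, -6+-4=-10, -6+-3=-9, -6+10=4, -6+12=6
a = -4: -4+-4=-8, -4+-3=-7, -4+10=6, -4+12=8
a = -3: -3+-3=-6, -3+10=7, -3+12=9
a = 10: 10+10=20, 10+12=22
a = 12: 12+12=24
Distinct sums: {-12, -10, -9, -8, -7, -6, 4, 6, 7, 8, 9, 20, 22, 24}
|A + A| = 14

|A + A| = 14


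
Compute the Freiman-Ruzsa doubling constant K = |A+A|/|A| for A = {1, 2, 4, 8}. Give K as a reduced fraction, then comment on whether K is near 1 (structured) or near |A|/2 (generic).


|A| = 4.
Compute A + A by enumerating all 16 pairs.
A + A = {2, 3, 4, 5, 6, 8, 9, 10, 12, 16}, so |A + A| = 10.
K = |A + A| / |A| = 10/4 = 5/2 ≈ 2.5000.
Reference: AP of size 4 gives K = 7/4 ≈ 1.7500; a fully generic set of size 4 gives K ≈ 2.5000.

|A| = 4, |A + A| = 10, K = 10/4 = 5/2.


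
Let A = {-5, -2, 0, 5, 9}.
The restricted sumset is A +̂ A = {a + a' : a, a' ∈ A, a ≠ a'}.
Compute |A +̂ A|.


Restricted sumset: A +̂ A = {a + a' : a ∈ A, a' ∈ A, a ≠ a'}.
Equivalently, take A + A and drop any sum 2a that is achievable ONLY as a + a for a ∈ A (i.e. sums representable only with equal summands).
Enumerate pairs (a, a') with a < a' (symmetric, so each unordered pair gives one sum; this covers all a ≠ a'):
  -5 + -2 = -7
  -5 + 0 = -5
  -5 + 5 = 0
  -5 + 9 = 4
  -2 + 0 = -2
  -2 + 5 = 3
  -2 + 9 = 7
  0 + 5 = 5
  0 + 9 = 9
  5 + 9 = 14
Collected distinct sums: {-7, -5, -2, 0, 3, 4, 5, 7, 9, 14}
|A +̂ A| = 10
(Reference bound: |A +̂ A| ≥ 2|A| - 3 for |A| ≥ 2, with |A| = 5 giving ≥ 7.)

|A +̂ A| = 10


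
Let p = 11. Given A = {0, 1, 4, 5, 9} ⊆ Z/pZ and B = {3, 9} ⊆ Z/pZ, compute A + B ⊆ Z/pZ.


Work in Z/11Z: reduce every sum a + b modulo 11.
Enumerate all 10 pairs:
a = 0: 0+3=3, 0+9=9
a = 1: 1+3=4, 1+9=10
a = 4: 4+3=7, 4+9=2
a = 5: 5+3=8, 5+9=3
a = 9: 9+3=1, 9+9=7
Distinct residues collected: {1, 2, 3, 4, 7, 8, 9, 10}
|A + B| = 8 (out of 11 total residues).

A + B = {1, 2, 3, 4, 7, 8, 9, 10}


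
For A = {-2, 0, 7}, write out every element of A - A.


A - A = {a - a' : a, a' ∈ A}.
Compute a - a' for each ordered pair (a, a'):
a = -2: -2--2=0, -2-0=-2, -2-7=-9
a = 0: 0--2=2, 0-0=0, 0-7=-7
a = 7: 7--2=9, 7-0=7, 7-7=0
Collecting distinct values (and noting 0 appears from a-a):
A - A = {-9, -7, -2, 0, 2, 7, 9}
|A - A| = 7

A - A = {-9, -7, -2, 0, 2, 7, 9}


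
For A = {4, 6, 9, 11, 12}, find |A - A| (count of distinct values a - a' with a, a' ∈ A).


A - A = {a - a' : a, a' ∈ A}; |A| = 5.
Bounds: 2|A|-1 ≤ |A - A| ≤ |A|² - |A| + 1, i.e. 9 ≤ |A - A| ≤ 21.
Note: 0 ∈ A - A always (from a - a). The set is symmetric: if d ∈ A - A then -d ∈ A - A.
Enumerate nonzero differences d = a - a' with a > a' (then include -d):
Positive differences: {1, 2, 3, 5, 6, 7, 8}
Full difference set: {0} ∪ (positive diffs) ∪ (negative diffs).
|A - A| = 1 + 2·7 = 15 (matches direct enumeration: 15).

|A - A| = 15


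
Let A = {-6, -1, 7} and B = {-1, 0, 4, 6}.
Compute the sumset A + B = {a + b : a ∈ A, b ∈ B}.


A + B = {a + b : a ∈ A, b ∈ B}.
Enumerate all |A|·|B| = 3·4 = 12 pairs (a, b) and collect distinct sums.
a = -6: -6+-1=-7, -6+0=-6, -6+4=-2, -6+6=0
a = -1: -1+-1=-2, -1+0=-1, -1+4=3, -1+6=5
a = 7: 7+-1=6, 7+0=7, 7+4=11, 7+6=13
Collecting distinct sums: A + B = {-7, -6, -2, -1, 0, 3, 5, 6, 7, 11, 13}
|A + B| = 11

A + B = {-7, -6, -2, -1, 0, 3, 5, 6, 7, 11, 13}


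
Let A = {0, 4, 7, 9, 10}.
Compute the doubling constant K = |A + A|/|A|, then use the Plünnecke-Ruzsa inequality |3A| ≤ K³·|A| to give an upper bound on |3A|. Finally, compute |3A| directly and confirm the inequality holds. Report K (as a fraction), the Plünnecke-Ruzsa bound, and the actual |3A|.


|A| = 5.
Step 1: Compute A + A by enumerating all 25 pairs.
A + A = {0, 4, 7, 8, 9, 10, 11, 13, 14, 16, 17, 18, 19, 20}, so |A + A| = 14.
Step 2: Doubling constant K = |A + A|/|A| = 14/5 = 14/5 ≈ 2.8000.
Step 3: Plünnecke-Ruzsa gives |3A| ≤ K³·|A| = (2.8000)³ · 5 ≈ 109.7600.
Step 4: Compute 3A = A + A + A directly by enumerating all triples (a,b,c) ∈ A³; |3A| = 26.
Step 5: Check 26 ≤ 109.7600? Yes ✓.

K = 14/5, Plünnecke-Ruzsa bound K³|A| ≈ 109.7600, |3A| = 26, inequality holds.


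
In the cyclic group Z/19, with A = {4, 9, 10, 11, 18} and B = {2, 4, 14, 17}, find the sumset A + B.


Work in Z/19Z: reduce every sum a + b modulo 19.
Enumerate all 20 pairs:
a = 4: 4+2=6, 4+4=8, 4+14=18, 4+17=2
a = 9: 9+2=11, 9+4=13, 9+14=4, 9+17=7
a = 10: 10+2=12, 10+4=14, 10+14=5, 10+17=8
a = 11: 11+2=13, 11+4=15, 11+14=6, 11+17=9
a = 18: 18+2=1, 18+4=3, 18+14=13, 18+17=16
Distinct residues collected: {1, 2, 3, 4, 5, 6, 7, 8, 9, 11, 12, 13, 14, 15, 16, 18}
|A + B| = 16 (out of 19 total residues).

A + B = {1, 2, 3, 4, 5, 6, 7, 8, 9, 11, 12, 13, 14, 15, 16, 18}


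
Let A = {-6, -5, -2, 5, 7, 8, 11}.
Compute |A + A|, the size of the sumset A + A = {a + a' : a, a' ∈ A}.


A + A = {a + a' : a, a' ∈ A}; |A| = 7.
General bounds: 2|A| - 1 ≤ |A + A| ≤ |A|(|A|+1)/2, i.e. 13 ≤ |A + A| ≤ 28.
Lower bound 2|A|-1 is attained iff A is an arithmetic progression.
Enumerate sums a + a' for a ≤ a' (symmetric, so this suffices):
a = -6: -6+-6=-12, -6+-5=-11, -6+-2=-8, -6+5=-1, -6+7=1, -6+8=2, -6+11=5
a = -5: -5+-5=-10, -5+-2=-7, -5+5=0, -5+7=2, -5+8=3, -5+11=6
a = -2: -2+-2=-4, -2+5=3, -2+7=5, -2+8=6, -2+11=9
a = 5: 5+5=10, 5+7=12, 5+8=13, 5+11=16
a = 7: 7+7=14, 7+8=15, 7+11=18
a = 8: 8+8=16, 8+11=19
a = 11: 11+11=22
Distinct sums: {-12, -11, -10, -8, -7, -4, -1, 0, 1, 2, 3, 5, 6, 9, 10, 12, 13, 14, 15, 16, 18, 19, 22}
|A + A| = 23

|A + A| = 23


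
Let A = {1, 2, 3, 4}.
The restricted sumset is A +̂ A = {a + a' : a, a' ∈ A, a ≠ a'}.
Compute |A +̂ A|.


Restricted sumset: A +̂ A = {a + a' : a ∈ A, a' ∈ A, a ≠ a'}.
Equivalently, take A + A and drop any sum 2a that is achievable ONLY as a + a for a ∈ A (i.e. sums representable only with equal summands).
Enumerate pairs (a, a') with a < a' (symmetric, so each unordered pair gives one sum; this covers all a ≠ a'):
  1 + 2 = 3
  1 + 3 = 4
  1 + 4 = 5
  2 + 3 = 5
  2 + 4 = 6
  3 + 4 = 7
Collected distinct sums: {3, 4, 5, 6, 7}
|A +̂ A| = 5
(Reference bound: |A +̂ A| ≥ 2|A| - 3 for |A| ≥ 2, with |A| = 4 giving ≥ 5.)

|A +̂ A| = 5


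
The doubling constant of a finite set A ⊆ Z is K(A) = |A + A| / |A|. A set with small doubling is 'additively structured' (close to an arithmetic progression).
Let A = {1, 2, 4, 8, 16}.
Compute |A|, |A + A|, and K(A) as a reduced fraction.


|A| = 5.
Compute A + A by enumerating all 25 pairs.
A + A = {2, 3, 4, 5, 6, 8, 9, 10, 12, 16, 17, 18, 20, 24, 32}, so |A + A| = 15.
K = |A + A| / |A| = 15/5 = 3/1 ≈ 3.0000.
Reference: AP of size 5 gives K = 9/5 ≈ 1.8000; a fully generic set of size 5 gives K ≈ 3.0000.

|A| = 5, |A + A| = 15, K = 15/5 = 3/1.


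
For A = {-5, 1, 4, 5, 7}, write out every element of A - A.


A - A = {a - a' : a, a' ∈ A}.
Compute a - a' for each ordered pair (a, a'):
a = -5: -5--5=0, -5-1=-6, -5-4=-9, -5-5=-10, -5-7=-12
a = 1: 1--5=6, 1-1=0, 1-4=-3, 1-5=-4, 1-7=-6
a = 4: 4--5=9, 4-1=3, 4-4=0, 4-5=-1, 4-7=-3
a = 5: 5--5=10, 5-1=4, 5-4=1, 5-5=0, 5-7=-2
a = 7: 7--5=12, 7-1=6, 7-4=3, 7-5=2, 7-7=0
Collecting distinct values (and noting 0 appears from a-a):
A - A = {-12, -10, -9, -6, -4, -3, -2, -1, 0, 1, 2, 3, 4, 6, 9, 10, 12}
|A - A| = 17

A - A = {-12, -10, -9, -6, -4, -3, -2, -1, 0, 1, 2, 3, 4, 6, 9, 10, 12}


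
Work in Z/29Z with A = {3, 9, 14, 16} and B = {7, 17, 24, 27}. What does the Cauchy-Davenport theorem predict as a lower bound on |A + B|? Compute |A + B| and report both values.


Cauchy-Davenport: |A + B| ≥ min(p, |A| + |B| - 1) for A, B nonempty in Z/pZ.
|A| = 4, |B| = 4, p = 29.
CD lower bound = min(29, 4 + 4 - 1) = min(29, 7) = 7.
Compute A + B mod 29 directly:
a = 3: 3+7=10, 3+17=20, 3+24=27, 3+27=1
a = 9: 9+7=16, 9+17=26, 9+24=4, 9+27=7
a = 14: 14+7=21, 14+17=2, 14+24=9, 14+27=12
a = 16: 16+7=23, 16+17=4, 16+24=11, 16+27=14
A + B = {1, 2, 4, 7, 9, 10, 11, 12, 14, 16, 20, 21, 23, 26, 27}, so |A + B| = 15.
Verify: 15 ≥ 7? Yes ✓.

CD lower bound = 7, actual |A + B| = 15.


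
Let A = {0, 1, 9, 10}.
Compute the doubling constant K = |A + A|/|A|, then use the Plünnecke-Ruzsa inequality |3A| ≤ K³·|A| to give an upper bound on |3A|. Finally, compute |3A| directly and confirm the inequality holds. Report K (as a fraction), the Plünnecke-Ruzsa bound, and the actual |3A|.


|A| = 4.
Step 1: Compute A + A by enumerating all 16 pairs.
A + A = {0, 1, 2, 9, 10, 11, 18, 19, 20}, so |A + A| = 9.
Step 2: Doubling constant K = |A + A|/|A| = 9/4 = 9/4 ≈ 2.2500.
Step 3: Plünnecke-Ruzsa gives |3A| ≤ K³·|A| = (2.2500)³ · 4 ≈ 45.5625.
Step 4: Compute 3A = A + A + A directly by enumerating all triples (a,b,c) ∈ A³; |3A| = 16.
Step 5: Check 16 ≤ 45.5625? Yes ✓.

K = 9/4, Plünnecke-Ruzsa bound K³|A| ≈ 45.5625, |3A| = 16, inequality holds.


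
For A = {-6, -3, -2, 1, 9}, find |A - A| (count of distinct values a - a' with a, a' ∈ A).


A - A = {a - a' : a, a' ∈ A}; |A| = 5.
Bounds: 2|A|-1 ≤ |A - A| ≤ |A|² - |A| + 1, i.e. 9 ≤ |A - A| ≤ 21.
Note: 0 ∈ A - A always (from a - a). The set is symmetric: if d ∈ A - A then -d ∈ A - A.
Enumerate nonzero differences d = a - a' with a > a' (then include -d):
Positive differences: {1, 3, 4, 7, 8, 11, 12, 15}
Full difference set: {0} ∪ (positive diffs) ∪ (negative diffs).
|A - A| = 1 + 2·8 = 17 (matches direct enumeration: 17).

|A - A| = 17


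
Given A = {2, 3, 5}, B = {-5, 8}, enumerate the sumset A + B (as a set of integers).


A + B = {a + b : a ∈ A, b ∈ B}.
Enumerate all |A|·|B| = 3·2 = 6 pairs (a, b) and collect distinct sums.
a = 2: 2+-5=-3, 2+8=10
a = 3: 3+-5=-2, 3+8=11
a = 5: 5+-5=0, 5+8=13
Collecting distinct sums: A + B = {-3, -2, 0, 10, 11, 13}
|A + B| = 6

A + B = {-3, -2, 0, 10, 11, 13}


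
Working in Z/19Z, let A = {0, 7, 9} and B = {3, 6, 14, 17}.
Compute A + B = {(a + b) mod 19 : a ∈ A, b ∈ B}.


Work in Z/19Z: reduce every sum a + b modulo 19.
Enumerate all 12 pairs:
a = 0: 0+3=3, 0+6=6, 0+14=14, 0+17=17
a = 7: 7+3=10, 7+6=13, 7+14=2, 7+17=5
a = 9: 9+3=12, 9+6=15, 9+14=4, 9+17=7
Distinct residues collected: {2, 3, 4, 5, 6, 7, 10, 12, 13, 14, 15, 17}
|A + B| = 12 (out of 19 total residues).

A + B = {2, 3, 4, 5, 6, 7, 10, 12, 13, 14, 15, 17}


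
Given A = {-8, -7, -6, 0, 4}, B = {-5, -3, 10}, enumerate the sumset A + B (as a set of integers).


A + B = {a + b : a ∈ A, b ∈ B}.
Enumerate all |A|·|B| = 5·3 = 15 pairs (a, b) and collect distinct sums.
a = -8: -8+-5=-13, -8+-3=-11, -8+10=2
a = -7: -7+-5=-12, -7+-3=-10, -7+10=3
a = -6: -6+-5=-11, -6+-3=-9, -6+10=4
a = 0: 0+-5=-5, 0+-3=-3, 0+10=10
a = 4: 4+-5=-1, 4+-3=1, 4+10=14
Collecting distinct sums: A + B = {-13, -12, -11, -10, -9, -5, -3, -1, 1, 2, 3, 4, 10, 14}
|A + B| = 14

A + B = {-13, -12, -11, -10, -9, -5, -3, -1, 1, 2, 3, 4, 10, 14}


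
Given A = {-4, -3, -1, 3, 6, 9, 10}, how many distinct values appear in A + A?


A + A = {a + a' : a, a' ∈ A}; |A| = 7.
General bounds: 2|A| - 1 ≤ |A + A| ≤ |A|(|A|+1)/2, i.e. 13 ≤ |A + A| ≤ 28.
Lower bound 2|A|-1 is attained iff A is an arithmetic progression.
Enumerate sums a + a' for a ≤ a' (symmetric, so this suffices):
a = -4: -4+-4=-8, -4+-3=-7, -4+-1=-5, -4+3=-1, -4+6=2, -4+9=5, -4+10=6
a = -3: -3+-3=-6, -3+-1=-4, -3+3=0, -3+6=3, -3+9=6, -3+10=7
a = -1: -1+-1=-2, -1+3=2, -1+6=5, -1+9=8, -1+10=9
a = 3: 3+3=6, 3+6=9, 3+9=12, 3+10=13
a = 6: 6+6=12, 6+9=15, 6+10=16
a = 9: 9+9=18, 9+10=19
a = 10: 10+10=20
Distinct sums: {-8, -7, -6, -5, -4, -2, -1, 0, 2, 3, 5, 6, 7, 8, 9, 12, 13, 15, 16, 18, 19, 20}
|A + A| = 22

|A + A| = 22


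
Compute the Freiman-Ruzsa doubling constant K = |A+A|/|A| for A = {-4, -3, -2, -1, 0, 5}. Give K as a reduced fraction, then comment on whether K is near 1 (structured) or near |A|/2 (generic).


|A| = 6.
Compute A + A by enumerating all 36 pairs.
A + A = {-8, -7, -6, -5, -4, -3, -2, -1, 0, 1, 2, 3, 4, 5, 10}, so |A + A| = 15.
K = |A + A| / |A| = 15/6 = 5/2 ≈ 2.5000.
Reference: AP of size 6 gives K = 11/6 ≈ 1.8333; a fully generic set of size 6 gives K ≈ 3.5000.

|A| = 6, |A + A| = 15, K = 15/6 = 5/2.


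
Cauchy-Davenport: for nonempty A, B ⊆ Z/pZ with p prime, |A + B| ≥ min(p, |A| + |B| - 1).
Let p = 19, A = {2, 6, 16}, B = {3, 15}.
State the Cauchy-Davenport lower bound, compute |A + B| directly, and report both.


Cauchy-Davenport: |A + B| ≥ min(p, |A| + |B| - 1) for A, B nonempty in Z/pZ.
|A| = 3, |B| = 2, p = 19.
CD lower bound = min(19, 3 + 2 - 1) = min(19, 4) = 4.
Compute A + B mod 19 directly:
a = 2: 2+3=5, 2+15=17
a = 6: 6+3=9, 6+15=2
a = 16: 16+3=0, 16+15=12
A + B = {0, 2, 5, 9, 12, 17}, so |A + B| = 6.
Verify: 6 ≥ 4? Yes ✓.

CD lower bound = 4, actual |A + B| = 6.


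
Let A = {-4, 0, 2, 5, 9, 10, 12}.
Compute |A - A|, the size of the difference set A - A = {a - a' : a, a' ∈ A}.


A - A = {a - a' : a, a' ∈ A}; |A| = 7.
Bounds: 2|A|-1 ≤ |A - A| ≤ |A|² - |A| + 1, i.e. 13 ≤ |A - A| ≤ 43.
Note: 0 ∈ A - A always (from a - a). The set is symmetric: if d ∈ A - A then -d ∈ A - A.
Enumerate nonzero differences d = a - a' with a > a' (then include -d):
Positive differences: {1, 2, 3, 4, 5, 6, 7, 8, 9, 10, 12, 13, 14, 16}
Full difference set: {0} ∪ (positive diffs) ∪ (negative diffs).
|A - A| = 1 + 2·14 = 29 (matches direct enumeration: 29).

|A - A| = 29


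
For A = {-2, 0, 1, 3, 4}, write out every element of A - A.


A - A = {a - a' : a, a' ∈ A}.
Compute a - a' for each ordered pair (a, a'):
a = -2: -2--2=0, -2-0=-2, -2-1=-3, -2-3=-5, -2-4=-6
a = 0: 0--2=2, 0-0=0, 0-1=-1, 0-3=-3, 0-4=-4
a = 1: 1--2=3, 1-0=1, 1-1=0, 1-3=-2, 1-4=-3
a = 3: 3--2=5, 3-0=3, 3-1=2, 3-3=0, 3-4=-1
a = 4: 4--2=6, 4-0=4, 4-1=3, 4-3=1, 4-4=0
Collecting distinct values (and noting 0 appears from a-a):
A - A = {-6, -5, -4, -3, -2, -1, 0, 1, 2, 3, 4, 5, 6}
|A - A| = 13

A - A = {-6, -5, -4, -3, -2, -1, 0, 1, 2, 3, 4, 5, 6}


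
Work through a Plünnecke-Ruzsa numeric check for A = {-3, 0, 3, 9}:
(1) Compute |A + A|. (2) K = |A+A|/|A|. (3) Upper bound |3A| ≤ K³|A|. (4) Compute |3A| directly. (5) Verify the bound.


|A| = 4.
Step 1: Compute A + A by enumerating all 16 pairs.
A + A = {-6, -3, 0, 3, 6, 9, 12, 18}, so |A + A| = 8.
Step 2: Doubling constant K = |A + A|/|A| = 8/4 = 8/4 ≈ 2.0000.
Step 3: Plünnecke-Ruzsa gives |3A| ≤ K³·|A| = (2.0000)³ · 4 ≈ 32.0000.
Step 4: Compute 3A = A + A + A directly by enumerating all triples (a,b,c) ∈ A³; |3A| = 12.
Step 5: Check 12 ≤ 32.0000? Yes ✓.

K = 8/4, Plünnecke-Ruzsa bound K³|A| ≈ 32.0000, |3A| = 12, inequality holds.


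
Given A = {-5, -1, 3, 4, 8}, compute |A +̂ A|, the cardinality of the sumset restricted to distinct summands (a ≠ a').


Restricted sumset: A +̂ A = {a + a' : a ∈ A, a' ∈ A, a ≠ a'}.
Equivalently, take A + A and drop any sum 2a that is achievable ONLY as a + a for a ∈ A (i.e. sums representable only with equal summands).
Enumerate pairs (a, a') with a < a' (symmetric, so each unordered pair gives one sum; this covers all a ≠ a'):
  -5 + -1 = -6
  -5 + 3 = -2
  -5 + 4 = -1
  -5 + 8 = 3
  -1 + 3 = 2
  -1 + 4 = 3
  -1 + 8 = 7
  3 + 4 = 7
  3 + 8 = 11
  4 + 8 = 12
Collected distinct sums: {-6, -2, -1, 2, 3, 7, 11, 12}
|A +̂ A| = 8
(Reference bound: |A +̂ A| ≥ 2|A| - 3 for |A| ≥ 2, with |A| = 5 giving ≥ 7.)

|A +̂ A| = 8


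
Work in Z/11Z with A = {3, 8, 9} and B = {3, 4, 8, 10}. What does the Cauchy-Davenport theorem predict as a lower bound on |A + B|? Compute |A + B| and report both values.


Cauchy-Davenport: |A + B| ≥ min(p, |A| + |B| - 1) for A, B nonempty in Z/pZ.
|A| = 3, |B| = 4, p = 11.
CD lower bound = min(11, 3 + 4 - 1) = min(11, 6) = 6.
Compute A + B mod 11 directly:
a = 3: 3+3=6, 3+4=7, 3+8=0, 3+10=2
a = 8: 8+3=0, 8+4=1, 8+8=5, 8+10=7
a = 9: 9+3=1, 9+4=2, 9+8=6, 9+10=8
A + B = {0, 1, 2, 5, 6, 7, 8}, so |A + B| = 7.
Verify: 7 ≥ 6? Yes ✓.

CD lower bound = 6, actual |A + B| = 7.


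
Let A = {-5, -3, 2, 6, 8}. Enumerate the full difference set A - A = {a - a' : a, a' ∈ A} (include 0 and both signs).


A - A = {a - a' : a, a' ∈ A}.
Compute a - a' for each ordered pair (a, a'):
a = -5: -5--5=0, -5--3=-2, -5-2=-7, -5-6=-11, -5-8=-13
a = -3: -3--5=2, -3--3=0, -3-2=-5, -3-6=-9, -3-8=-11
a = 2: 2--5=7, 2--3=5, 2-2=0, 2-6=-4, 2-8=-6
a = 6: 6--5=11, 6--3=9, 6-2=4, 6-6=0, 6-8=-2
a = 8: 8--5=13, 8--3=11, 8-2=6, 8-6=2, 8-8=0
Collecting distinct values (and noting 0 appears from a-a):
A - A = {-13, -11, -9, -7, -6, -5, -4, -2, 0, 2, 4, 5, 6, 7, 9, 11, 13}
|A - A| = 17

A - A = {-13, -11, -9, -7, -6, -5, -4, -2, 0, 2, 4, 5, 6, 7, 9, 11, 13}


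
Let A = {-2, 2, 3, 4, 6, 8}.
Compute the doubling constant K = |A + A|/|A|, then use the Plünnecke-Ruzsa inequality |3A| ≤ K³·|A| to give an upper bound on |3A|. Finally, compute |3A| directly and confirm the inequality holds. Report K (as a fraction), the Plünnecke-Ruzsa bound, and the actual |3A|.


|A| = 6.
Step 1: Compute A + A by enumerating all 36 pairs.
A + A = {-4, 0, 1, 2, 4, 5, 6, 7, 8, 9, 10, 11, 12, 14, 16}, so |A + A| = 15.
Step 2: Doubling constant K = |A + A|/|A| = 15/6 = 15/6 ≈ 2.5000.
Step 3: Plünnecke-Ruzsa gives |3A| ≤ K³·|A| = (2.5000)³ · 6 ≈ 93.7500.
Step 4: Compute 3A = A + A + A directly by enumerating all triples (a,b,c) ∈ A³; |3A| = 25.
Step 5: Check 25 ≤ 93.7500? Yes ✓.

K = 15/6, Plünnecke-Ruzsa bound K³|A| ≈ 93.7500, |3A| = 25, inequality holds.


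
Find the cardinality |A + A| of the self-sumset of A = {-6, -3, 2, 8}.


A + A = {a + a' : a, a' ∈ A}; |A| = 4.
General bounds: 2|A| - 1 ≤ |A + A| ≤ |A|(|A|+1)/2, i.e. 7 ≤ |A + A| ≤ 10.
Lower bound 2|A|-1 is attained iff A is an arithmetic progression.
Enumerate sums a + a' for a ≤ a' (symmetric, so this suffices):
a = -6: -6+-6=-12, -6+-3=-9, -6+2=-4, -6+8=2
a = -3: -3+-3=-6, -3+2=-1, -3+8=5
a = 2: 2+2=4, 2+8=10
a = 8: 8+8=16
Distinct sums: {-12, -9, -6, -4, -1, 2, 4, 5, 10, 16}
|A + A| = 10

|A + A| = 10


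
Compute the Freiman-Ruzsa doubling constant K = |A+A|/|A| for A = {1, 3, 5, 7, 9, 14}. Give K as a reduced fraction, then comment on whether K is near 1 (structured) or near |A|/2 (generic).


|A| = 6.
Compute A + A by enumerating all 36 pairs.
A + A = {2, 4, 6, 8, 10, 12, 14, 15, 16, 17, 18, 19, 21, 23, 28}, so |A + A| = 15.
K = |A + A| / |A| = 15/6 = 5/2 ≈ 2.5000.
Reference: AP of size 6 gives K = 11/6 ≈ 1.8333; a fully generic set of size 6 gives K ≈ 3.5000.

|A| = 6, |A + A| = 15, K = 15/6 = 5/2.


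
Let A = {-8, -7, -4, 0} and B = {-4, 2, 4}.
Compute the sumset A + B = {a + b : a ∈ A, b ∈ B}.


A + B = {a + b : a ∈ A, b ∈ B}.
Enumerate all |A|·|B| = 4·3 = 12 pairs (a, b) and collect distinct sums.
a = -8: -8+-4=-12, -8+2=-6, -8+4=-4
a = -7: -7+-4=-11, -7+2=-5, -7+4=-3
a = -4: -4+-4=-8, -4+2=-2, -4+4=0
a = 0: 0+-4=-4, 0+2=2, 0+4=4
Collecting distinct sums: A + B = {-12, -11, -8, -6, -5, -4, -3, -2, 0, 2, 4}
|A + B| = 11

A + B = {-12, -11, -8, -6, -5, -4, -3, -2, 0, 2, 4}


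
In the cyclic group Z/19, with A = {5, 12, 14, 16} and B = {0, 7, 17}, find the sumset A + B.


Work in Z/19Z: reduce every sum a + b modulo 19.
Enumerate all 12 pairs:
a = 5: 5+0=5, 5+7=12, 5+17=3
a = 12: 12+0=12, 12+7=0, 12+17=10
a = 14: 14+0=14, 14+7=2, 14+17=12
a = 16: 16+0=16, 16+7=4, 16+17=14
Distinct residues collected: {0, 2, 3, 4, 5, 10, 12, 14, 16}
|A + B| = 9 (out of 19 total residues).

A + B = {0, 2, 3, 4, 5, 10, 12, 14, 16}


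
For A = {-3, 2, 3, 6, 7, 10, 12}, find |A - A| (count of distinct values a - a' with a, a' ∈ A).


A - A = {a - a' : a, a' ∈ A}; |A| = 7.
Bounds: 2|A|-1 ≤ |A - A| ≤ |A|² - |A| + 1, i.e. 13 ≤ |A - A| ≤ 43.
Note: 0 ∈ A - A always (from a - a). The set is symmetric: if d ∈ A - A then -d ∈ A - A.
Enumerate nonzero differences d = a - a' with a > a' (then include -d):
Positive differences: {1, 2, 3, 4, 5, 6, 7, 8, 9, 10, 13, 15}
Full difference set: {0} ∪ (positive diffs) ∪ (negative diffs).
|A - A| = 1 + 2·12 = 25 (matches direct enumeration: 25).

|A - A| = 25


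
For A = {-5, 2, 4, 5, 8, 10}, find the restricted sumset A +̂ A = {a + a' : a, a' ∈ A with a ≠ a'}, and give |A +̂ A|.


Restricted sumset: A +̂ A = {a + a' : a ∈ A, a' ∈ A, a ≠ a'}.
Equivalently, take A + A and drop any sum 2a that is achievable ONLY as a + a for a ∈ A (i.e. sums representable only with equal summands).
Enumerate pairs (a, a') with a < a' (symmetric, so each unordered pair gives one sum; this covers all a ≠ a'):
  -5 + 2 = -3
  -5 + 4 = -1
  -5 + 5 = 0
  -5 + 8 = 3
  -5 + 10 = 5
  2 + 4 = 6
  2 + 5 = 7
  2 + 8 = 10
  2 + 10 = 12
  4 + 5 = 9
  4 + 8 = 12
  4 + 10 = 14
  5 + 8 = 13
  5 + 10 = 15
  8 + 10 = 18
Collected distinct sums: {-3, -1, 0, 3, 5, 6, 7, 9, 10, 12, 13, 14, 15, 18}
|A +̂ A| = 14
(Reference bound: |A +̂ A| ≥ 2|A| - 3 for |A| ≥ 2, with |A| = 6 giving ≥ 9.)

|A +̂ A| = 14


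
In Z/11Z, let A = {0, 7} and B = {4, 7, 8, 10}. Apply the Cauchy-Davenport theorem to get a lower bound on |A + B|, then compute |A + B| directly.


Cauchy-Davenport: |A + B| ≥ min(p, |A| + |B| - 1) for A, B nonempty in Z/pZ.
|A| = 2, |B| = 4, p = 11.
CD lower bound = min(11, 2 + 4 - 1) = min(11, 5) = 5.
Compute A + B mod 11 directly:
a = 0: 0+4=4, 0+7=7, 0+8=8, 0+10=10
a = 7: 7+4=0, 7+7=3, 7+8=4, 7+10=6
A + B = {0, 3, 4, 6, 7, 8, 10}, so |A + B| = 7.
Verify: 7 ≥ 5? Yes ✓.

CD lower bound = 5, actual |A + B| = 7.


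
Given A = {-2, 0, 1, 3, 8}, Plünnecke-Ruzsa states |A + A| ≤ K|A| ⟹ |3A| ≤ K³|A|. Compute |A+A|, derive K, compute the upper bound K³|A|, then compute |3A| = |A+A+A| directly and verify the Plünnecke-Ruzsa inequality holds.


|A| = 5.
Step 1: Compute A + A by enumerating all 25 pairs.
A + A = {-4, -2, -1, 0, 1, 2, 3, 4, 6, 8, 9, 11, 16}, so |A + A| = 13.
Step 2: Doubling constant K = |A + A|/|A| = 13/5 = 13/5 ≈ 2.6000.
Step 3: Plünnecke-Ruzsa gives |3A| ≤ K³·|A| = (2.6000)³ · 5 ≈ 87.8800.
Step 4: Compute 3A = A + A + A directly by enumerating all triples (a,b,c) ∈ A³; |3A| = 23.
Step 5: Check 23 ≤ 87.8800? Yes ✓.

K = 13/5, Plünnecke-Ruzsa bound K³|A| ≈ 87.8800, |3A| = 23, inequality holds.


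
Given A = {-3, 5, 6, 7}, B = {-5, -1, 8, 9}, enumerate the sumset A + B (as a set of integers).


A + B = {a + b : a ∈ A, b ∈ B}.
Enumerate all |A|·|B| = 4·4 = 16 pairs (a, b) and collect distinct sums.
a = -3: -3+-5=-8, -3+-1=-4, -3+8=5, -3+9=6
a = 5: 5+-5=0, 5+-1=4, 5+8=13, 5+9=14
a = 6: 6+-5=1, 6+-1=5, 6+8=14, 6+9=15
a = 7: 7+-5=2, 7+-1=6, 7+8=15, 7+9=16
Collecting distinct sums: A + B = {-8, -4, 0, 1, 2, 4, 5, 6, 13, 14, 15, 16}
|A + B| = 12

A + B = {-8, -4, 0, 1, 2, 4, 5, 6, 13, 14, 15, 16}


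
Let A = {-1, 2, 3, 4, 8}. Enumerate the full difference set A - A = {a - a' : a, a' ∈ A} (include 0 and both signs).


A - A = {a - a' : a, a' ∈ A}.
Compute a - a' for each ordered pair (a, a'):
a = -1: -1--1=0, -1-2=-3, -1-3=-4, -1-4=-5, -1-8=-9
a = 2: 2--1=3, 2-2=0, 2-3=-1, 2-4=-2, 2-8=-6
a = 3: 3--1=4, 3-2=1, 3-3=0, 3-4=-1, 3-8=-5
a = 4: 4--1=5, 4-2=2, 4-3=1, 4-4=0, 4-8=-4
a = 8: 8--1=9, 8-2=6, 8-3=5, 8-4=4, 8-8=0
Collecting distinct values (and noting 0 appears from a-a):
A - A = {-9, -6, -5, -4, -3, -2, -1, 0, 1, 2, 3, 4, 5, 6, 9}
|A - A| = 15

A - A = {-9, -6, -5, -4, -3, -2, -1, 0, 1, 2, 3, 4, 5, 6, 9}
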